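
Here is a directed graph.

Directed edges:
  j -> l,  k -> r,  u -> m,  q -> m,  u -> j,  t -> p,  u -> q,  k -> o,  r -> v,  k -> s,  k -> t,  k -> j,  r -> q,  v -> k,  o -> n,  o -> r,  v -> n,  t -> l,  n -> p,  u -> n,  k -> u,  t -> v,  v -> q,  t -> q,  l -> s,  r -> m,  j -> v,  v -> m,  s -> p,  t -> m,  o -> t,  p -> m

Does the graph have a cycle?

DFS with white/gray/black marking, starting from o:
o gray
  t gray
    m gray
    m black
    p gray
      p→m: m black — skip
    p black
    v gray
      k gray
        k→t: t is gray → back edge
Back edge found, so a cycle exists: t → v → k → t.

Yes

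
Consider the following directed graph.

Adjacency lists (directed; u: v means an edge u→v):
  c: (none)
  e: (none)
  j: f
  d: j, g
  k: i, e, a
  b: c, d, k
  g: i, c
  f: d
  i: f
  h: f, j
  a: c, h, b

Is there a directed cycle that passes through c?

c lies on a cycle iff there is a path from c back to itself.
Exploring from c, it never reaches itself; equivalently, its strongly connected component is a singleton.

No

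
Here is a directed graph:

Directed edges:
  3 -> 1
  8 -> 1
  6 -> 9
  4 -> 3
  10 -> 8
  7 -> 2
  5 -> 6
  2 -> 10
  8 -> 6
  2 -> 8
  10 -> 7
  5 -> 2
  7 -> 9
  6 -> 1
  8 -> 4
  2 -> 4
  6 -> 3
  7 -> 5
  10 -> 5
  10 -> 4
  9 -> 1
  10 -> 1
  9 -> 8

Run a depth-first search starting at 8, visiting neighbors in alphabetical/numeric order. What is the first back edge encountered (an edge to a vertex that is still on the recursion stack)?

9→8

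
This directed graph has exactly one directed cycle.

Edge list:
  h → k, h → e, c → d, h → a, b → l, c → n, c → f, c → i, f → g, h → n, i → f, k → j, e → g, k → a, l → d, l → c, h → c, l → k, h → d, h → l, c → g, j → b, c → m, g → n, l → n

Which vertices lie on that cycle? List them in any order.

b, j, k, l

DFS with gray/black marking from l:
l gray
  n gray
  n black
  k gray
    a gray
    a black
    j gray
      b gray
        b→l: l is gray → back edge
Back edge closes the cycle l → k → j → b → l; its vertices are {b, j, k, l}.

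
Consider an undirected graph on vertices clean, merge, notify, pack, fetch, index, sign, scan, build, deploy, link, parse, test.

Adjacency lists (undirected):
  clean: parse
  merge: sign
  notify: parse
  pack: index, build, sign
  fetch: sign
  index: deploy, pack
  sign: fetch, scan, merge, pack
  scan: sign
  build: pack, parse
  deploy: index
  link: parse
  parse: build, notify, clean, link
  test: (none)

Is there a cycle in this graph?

No

DFS, tracking each vertex's parent; an edge to a visited non-parent vertex closes a cycle.
Start from scan:
visit scan (parent –)
  visit sign (parent scan)
    visit fetch (parent sign)
      fetch–sign: parent, skip
    sign–scan: parent, skip
    visit merge (parent sign)
      merge–sign: parent, skip
    visit pack (parent sign)
      visit index (parent pack)
        visit deploy (parent index)
          deploy–index: parent, skip
        index–pack: parent, skip
      visit build (parent pack)
        build–pack: parent, skip
        visit parse (parent build)
          parse–build: parent, skip
          visit notify (parent parse)
            notify–parse: parent, skip
          visit clean (parent parse)
            clean–parse: parent, skip
          visit link (parent parse)
            link–parse: parent, skip
      pack–sign: parent, skip
visit test (parent –)
No non-parent visited neighbor found — the graph is a forest.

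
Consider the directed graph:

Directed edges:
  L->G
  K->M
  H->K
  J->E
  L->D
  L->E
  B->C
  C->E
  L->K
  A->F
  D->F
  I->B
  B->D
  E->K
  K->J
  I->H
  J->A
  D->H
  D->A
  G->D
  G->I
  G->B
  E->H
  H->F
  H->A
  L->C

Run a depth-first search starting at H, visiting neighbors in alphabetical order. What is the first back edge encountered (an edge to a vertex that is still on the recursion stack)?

E->H

DFS from H (visiting neighbors in alphabetical order); mark gray on enter, black on exit:
H gray
  A gray
    F gray
    F black
  A black
  H→F: F black — skip
  K gray
    J gray
      J→A: A black — skip
      E gray
        E→H: H is gray → back edge
First back edge: E → H.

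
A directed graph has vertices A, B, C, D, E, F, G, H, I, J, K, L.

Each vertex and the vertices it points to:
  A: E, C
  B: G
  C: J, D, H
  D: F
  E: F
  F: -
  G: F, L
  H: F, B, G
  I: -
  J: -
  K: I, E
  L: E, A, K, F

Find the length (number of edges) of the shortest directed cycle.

For each vertex v, BFS finds the shortest path from v back to v.
The shortest such closed walk is L → A → C → H → G → L, length 5.

5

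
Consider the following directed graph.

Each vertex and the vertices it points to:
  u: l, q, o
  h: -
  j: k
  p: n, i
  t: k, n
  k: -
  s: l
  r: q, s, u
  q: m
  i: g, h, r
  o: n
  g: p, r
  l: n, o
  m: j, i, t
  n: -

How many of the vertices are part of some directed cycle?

7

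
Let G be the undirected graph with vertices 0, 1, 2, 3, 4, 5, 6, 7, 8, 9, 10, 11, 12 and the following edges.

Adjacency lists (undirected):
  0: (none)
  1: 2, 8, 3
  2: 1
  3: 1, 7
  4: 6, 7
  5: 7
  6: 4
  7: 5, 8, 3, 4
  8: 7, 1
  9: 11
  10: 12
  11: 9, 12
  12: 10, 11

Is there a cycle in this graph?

DFS, tracking each vertex's parent; an edge to a visited non-parent vertex closes a cycle.
Start from 7:
visit 7 (parent –)
  visit 5 (parent 7)
    5–7: parent, skip
  visit 8 (parent 7)
    8–7: parent, skip
    visit 1 (parent 8)
      visit 2 (parent 1)
        2–1: parent, skip
      1–8: parent, skip
      visit 3 (parent 1)
        3–1: parent, skip
        3–7: 7 visited and ≠ parent → cycle
Cycle: 7 – 8 – 1 – 3 – 7.

Yes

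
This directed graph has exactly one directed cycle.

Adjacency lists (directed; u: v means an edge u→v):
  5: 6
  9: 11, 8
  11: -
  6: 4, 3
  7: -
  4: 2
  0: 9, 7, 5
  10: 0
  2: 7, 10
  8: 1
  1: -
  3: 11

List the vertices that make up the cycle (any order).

0, 2, 4, 5, 6, 10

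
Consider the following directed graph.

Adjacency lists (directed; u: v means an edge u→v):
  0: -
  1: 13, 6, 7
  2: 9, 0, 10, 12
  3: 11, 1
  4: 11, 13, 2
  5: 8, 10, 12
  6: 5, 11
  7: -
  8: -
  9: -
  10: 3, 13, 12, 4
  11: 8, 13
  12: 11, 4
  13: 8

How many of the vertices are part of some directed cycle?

8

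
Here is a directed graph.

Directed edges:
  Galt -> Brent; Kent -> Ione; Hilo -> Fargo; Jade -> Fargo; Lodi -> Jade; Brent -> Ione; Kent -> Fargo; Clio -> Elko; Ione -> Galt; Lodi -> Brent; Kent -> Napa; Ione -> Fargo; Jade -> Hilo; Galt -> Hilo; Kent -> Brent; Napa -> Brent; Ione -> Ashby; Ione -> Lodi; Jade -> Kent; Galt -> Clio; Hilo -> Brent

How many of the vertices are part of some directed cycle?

A vertex is on a directed cycle iff it belongs to a strongly connected component of size ≥ 2 (or has a self-loop).
The vertices on cycles are {Galt, Hilo, Ione, Jade, Kent, Lodi, Napa, Brent} — 8 in total.

8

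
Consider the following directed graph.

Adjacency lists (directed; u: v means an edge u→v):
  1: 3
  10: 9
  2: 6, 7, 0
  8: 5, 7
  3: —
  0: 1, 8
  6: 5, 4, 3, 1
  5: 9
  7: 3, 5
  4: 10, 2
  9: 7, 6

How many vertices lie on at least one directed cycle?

9

A vertex is on a directed cycle iff it belongs to a strongly connected component of size ≥ 2 (or has a self-loop).
The vertices on cycles are {0, 2, 4, 5, 6, 7, 8, 9, 10} — 9 in total.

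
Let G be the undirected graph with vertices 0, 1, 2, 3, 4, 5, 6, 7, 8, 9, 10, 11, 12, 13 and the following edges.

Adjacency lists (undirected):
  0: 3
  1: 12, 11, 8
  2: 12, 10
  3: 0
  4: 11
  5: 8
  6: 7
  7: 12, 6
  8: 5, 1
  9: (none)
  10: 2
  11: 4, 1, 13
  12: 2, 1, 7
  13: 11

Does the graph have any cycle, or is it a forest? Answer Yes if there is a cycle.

No

DFS, tracking each vertex's parent; an edge to a visited non-parent vertex closes a cycle.
Start from 1:
visit 1 (parent –)
  visit 12 (parent 1)
    visit 2 (parent 12)
      2–12: parent, skip
      visit 10 (parent 2)
        10–2: parent, skip
    12–1: parent, skip
    visit 7 (parent 12)
      7–12: parent, skip
      visit 6 (parent 7)
        6–7: parent, skip
  visit 11 (parent 1)
    visit 4 (parent 11)
      4–11: parent, skip
    11–1: parent, skip
    visit 13 (parent 11)
      13–11: parent, skip
  visit 8 (parent 1)
    visit 5 (parent 8)
      5–8: parent, skip
    8–1: parent, skip
visit 0 (parent –)
  visit 3 (parent 0)
    3–0: parent, skip
visit 9 (parent –)
No non-parent visited neighbor found — the graph is a forest.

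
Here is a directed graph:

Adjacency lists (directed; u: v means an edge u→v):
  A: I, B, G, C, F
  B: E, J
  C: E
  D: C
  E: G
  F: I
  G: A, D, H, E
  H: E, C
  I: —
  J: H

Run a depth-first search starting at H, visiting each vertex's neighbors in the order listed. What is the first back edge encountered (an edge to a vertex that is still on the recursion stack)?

B→E

DFS from H (visiting each vertex's neighbors in the order listed); mark gray on enter, black on exit:
H gray
  E gray
    G gray
      A gray
        I gray
        I black
        B gray
          B→E: E is gray → back edge
First back edge: B → E.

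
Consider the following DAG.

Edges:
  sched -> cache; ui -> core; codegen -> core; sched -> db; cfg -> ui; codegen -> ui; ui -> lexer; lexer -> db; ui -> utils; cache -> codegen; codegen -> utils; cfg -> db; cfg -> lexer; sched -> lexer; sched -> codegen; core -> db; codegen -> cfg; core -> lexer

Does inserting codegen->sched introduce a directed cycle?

Yes

Adding codegen→sched creates a cycle iff sched can already reach codegen.
Path from sched: sched → codegen.
So sched → … → codegen → sched is a cycle.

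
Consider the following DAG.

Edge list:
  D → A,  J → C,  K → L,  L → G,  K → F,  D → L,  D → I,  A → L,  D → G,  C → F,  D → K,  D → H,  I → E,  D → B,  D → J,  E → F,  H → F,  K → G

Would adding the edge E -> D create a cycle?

Yes

Adding E→D creates a cycle iff D can already reach E.
Path from D: D → I → E.
So D → … → E → D is a cycle.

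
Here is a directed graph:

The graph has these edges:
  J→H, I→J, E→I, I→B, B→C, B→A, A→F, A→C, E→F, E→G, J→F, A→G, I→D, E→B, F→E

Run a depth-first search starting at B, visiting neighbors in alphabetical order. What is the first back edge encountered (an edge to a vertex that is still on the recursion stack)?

E→B

DFS from B (visiting neighbors in alphabetical order); mark gray on enter, black on exit:
B gray
  A gray
    C gray
    C black
    F gray
      E gray
        E→B: B is gray → back edge
First back edge: E → B.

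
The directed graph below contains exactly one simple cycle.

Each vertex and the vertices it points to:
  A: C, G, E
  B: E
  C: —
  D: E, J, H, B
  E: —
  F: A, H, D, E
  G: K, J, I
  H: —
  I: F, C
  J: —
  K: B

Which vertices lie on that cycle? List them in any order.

DFS with gray/black marking from F:
F gray
  A gray
    C gray
    C black
    G gray
      K gray
        B gray
          E gray
          E black
        B black
      K black
      J gray
      J black
      I gray
        I→F: F is gray → back edge
Back edge closes the cycle F → A → G → I → F; its vertices are {A, F, G, I}.

A, F, G, I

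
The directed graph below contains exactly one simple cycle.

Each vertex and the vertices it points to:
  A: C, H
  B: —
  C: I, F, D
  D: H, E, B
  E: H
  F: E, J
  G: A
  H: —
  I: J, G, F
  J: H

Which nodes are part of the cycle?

DFS with gray/black marking from C:
C gray
  I gray
    J gray
      H gray
      H black
    J black
    G gray
      A gray
        A→C: C is gray → back edge
Back edge closes the cycle C → I → G → A → C; its vertices are {A, C, G, I}.

A, C, G, I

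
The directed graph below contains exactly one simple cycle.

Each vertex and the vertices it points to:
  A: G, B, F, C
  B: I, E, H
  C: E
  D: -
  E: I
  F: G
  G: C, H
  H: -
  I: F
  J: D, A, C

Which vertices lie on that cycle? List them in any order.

DFS with gray/black marking from F:
F gray
  G gray
    C gray
      E gray
        I gray
          I→F: F is gray → back edge
Back edge closes the cycle F → G → C → E → I → F; its vertices are {C, E, F, G, I}.

C, E, F, G, I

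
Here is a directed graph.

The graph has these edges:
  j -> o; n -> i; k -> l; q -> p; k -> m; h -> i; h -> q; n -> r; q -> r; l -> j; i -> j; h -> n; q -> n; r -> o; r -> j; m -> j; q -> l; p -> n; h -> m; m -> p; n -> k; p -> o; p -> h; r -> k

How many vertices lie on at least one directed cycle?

7

A vertex is on a directed cycle iff it belongs to a strongly connected component of size ≥ 2 (or has a self-loop).
The vertices on cycles are {h, k, m, n, p, q, r} — 7 in total.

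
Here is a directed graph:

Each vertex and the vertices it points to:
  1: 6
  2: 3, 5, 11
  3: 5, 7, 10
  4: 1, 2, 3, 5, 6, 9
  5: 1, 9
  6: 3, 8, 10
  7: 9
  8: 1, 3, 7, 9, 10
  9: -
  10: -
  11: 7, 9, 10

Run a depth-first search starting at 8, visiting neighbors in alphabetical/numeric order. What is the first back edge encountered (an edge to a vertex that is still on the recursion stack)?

DFS from 8 (visiting neighbors in alphabetical/numeric order); mark gray on enter, black on exit:
8 gray
  1 gray
    6 gray
      3 gray
        5 gray
          5→1: 1 is gray → back edge
First back edge: 5 → 1.

5→1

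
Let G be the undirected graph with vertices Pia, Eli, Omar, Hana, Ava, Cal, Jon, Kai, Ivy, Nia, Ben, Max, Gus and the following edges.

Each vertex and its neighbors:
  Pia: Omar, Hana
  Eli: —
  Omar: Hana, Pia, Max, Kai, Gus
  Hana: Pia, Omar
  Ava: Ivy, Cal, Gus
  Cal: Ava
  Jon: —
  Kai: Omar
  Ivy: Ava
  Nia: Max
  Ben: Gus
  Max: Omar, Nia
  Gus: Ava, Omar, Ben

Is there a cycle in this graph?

Yes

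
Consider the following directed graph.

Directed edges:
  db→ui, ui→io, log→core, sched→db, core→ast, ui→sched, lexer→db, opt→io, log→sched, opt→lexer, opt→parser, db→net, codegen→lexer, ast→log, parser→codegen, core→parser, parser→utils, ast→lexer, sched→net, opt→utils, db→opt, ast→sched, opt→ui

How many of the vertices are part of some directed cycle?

10

A vertex is on a directed cycle iff it belongs to a strongly connected component of size ≥ 2 (or has a self-loop).
The vertices on cycles are {db, ui, ast, log, opt, core, lexer, sched, parser, codegen} — 10 in total.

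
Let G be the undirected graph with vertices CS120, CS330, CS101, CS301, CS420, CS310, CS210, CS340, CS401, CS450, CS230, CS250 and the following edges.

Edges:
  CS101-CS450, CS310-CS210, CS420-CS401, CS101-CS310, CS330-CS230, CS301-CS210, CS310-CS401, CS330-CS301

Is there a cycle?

No

DFS, tracking each vertex's parent; an edge to a visited non-parent vertex closes a cycle.
Start from CS210:
visit CS210 (parent –)
  visit CS301 (parent CS210)
    visit CS330 (parent CS301)
      visit CS230 (parent CS330)
        CS230–CS330: parent, skip
      CS330–CS301: parent, skip
    CS301–CS210: parent, skip
  visit CS310 (parent CS210)
    CS310–CS210: parent, skip
    visit CS101 (parent CS310)
      CS101–CS310: parent, skip
      visit CS450 (parent CS101)
        CS450–CS101: parent, skip
    visit CS401 (parent CS310)
      visit CS420 (parent CS401)
        CS420–CS401: parent, skip
      CS401–CS310: parent, skip
visit CS120 (parent –)
visit CS340 (parent –)
visit CS250 (parent –)
No non-parent visited neighbor found — the graph is a forest.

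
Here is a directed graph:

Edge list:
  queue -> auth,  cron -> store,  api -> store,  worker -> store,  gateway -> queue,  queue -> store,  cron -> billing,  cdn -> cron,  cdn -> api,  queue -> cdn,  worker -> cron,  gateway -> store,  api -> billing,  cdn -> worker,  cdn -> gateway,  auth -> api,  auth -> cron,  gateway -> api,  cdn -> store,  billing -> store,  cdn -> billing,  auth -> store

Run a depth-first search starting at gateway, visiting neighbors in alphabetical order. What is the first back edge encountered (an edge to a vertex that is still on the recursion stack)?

DFS from gateway (visiting neighbors in alphabetical order); mark gray on enter, black on exit:
gateway gray
  api gray
    billing gray
      store gray
      store black
    billing black
    api→store: store black — skip
  api black
  queue gray
    auth gray
      auth→api: api black — skip
      cron gray
        cron→billing: billing black — skip
        cron→store: store black — skip
      cron black
      auth→store: store black — skip
    auth black
    cdn gray
      cdn→api: api black — skip
      cdn→billing: billing black — skip
      cdn→cron: cron black — skip
      cdn→gateway: gateway is gray → back edge
First back edge: cdn → gateway.

cdn→gateway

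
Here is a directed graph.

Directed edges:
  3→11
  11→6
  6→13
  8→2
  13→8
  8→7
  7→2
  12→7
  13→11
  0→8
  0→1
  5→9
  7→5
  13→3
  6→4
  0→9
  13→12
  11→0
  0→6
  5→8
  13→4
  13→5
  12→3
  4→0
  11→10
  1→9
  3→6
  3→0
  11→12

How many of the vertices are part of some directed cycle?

A vertex is on a directed cycle iff it belongs to a strongly connected component of size ≥ 2 (or has a self-loop).
The vertices on cycles are {0, 3, 4, 5, 6, 7, 8, 11, 12, 13} — 10 in total.

10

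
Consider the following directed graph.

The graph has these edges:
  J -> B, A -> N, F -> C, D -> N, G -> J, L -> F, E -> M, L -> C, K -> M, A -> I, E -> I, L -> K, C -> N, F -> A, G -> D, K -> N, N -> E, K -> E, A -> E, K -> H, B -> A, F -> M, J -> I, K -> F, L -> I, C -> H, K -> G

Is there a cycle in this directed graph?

No

DFS with white/gray/black marking, starting from A:
A gray
  N gray
    E gray
      I gray
      I black
      M gray
      M black
    E black
  N black
  A→E: E black — skip
  A→I: I black — skip
A black
L gray
  F gray
    F→M: M black — skip
    C gray
      H gray
      H black
      C→N: N black — skip
    C black
    F→A: A black — skip
  F black
  L→I: I black — skip
  L→C: C black — skip
  K gray
    K→F: F black — skip
    K→N: N black — skip
    K→H: H black — skip
    G gray
      J gray
        B gray
          B→A: A black — skip
        B black
        J→I: I black — skip
      J black
      D gray
        D→N: N black — skip
      D black
    G black
    K→E: E black — skip
    K→M: M black — skip
  K black
L black
Every edge goes to a white or black vertex — no back edge, so the graph is acyclic.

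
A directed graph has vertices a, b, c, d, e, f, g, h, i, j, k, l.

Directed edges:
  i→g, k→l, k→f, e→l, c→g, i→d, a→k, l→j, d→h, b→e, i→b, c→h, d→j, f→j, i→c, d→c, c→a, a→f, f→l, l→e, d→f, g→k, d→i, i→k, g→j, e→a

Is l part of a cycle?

Yes

l is on a cycle iff l can reach itself via ≥1 edge.
l → e → l — yes.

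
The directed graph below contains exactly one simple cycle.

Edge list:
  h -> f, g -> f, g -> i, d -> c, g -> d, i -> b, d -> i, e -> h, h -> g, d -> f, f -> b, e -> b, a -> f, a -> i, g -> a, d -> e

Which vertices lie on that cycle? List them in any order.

d, e, g, h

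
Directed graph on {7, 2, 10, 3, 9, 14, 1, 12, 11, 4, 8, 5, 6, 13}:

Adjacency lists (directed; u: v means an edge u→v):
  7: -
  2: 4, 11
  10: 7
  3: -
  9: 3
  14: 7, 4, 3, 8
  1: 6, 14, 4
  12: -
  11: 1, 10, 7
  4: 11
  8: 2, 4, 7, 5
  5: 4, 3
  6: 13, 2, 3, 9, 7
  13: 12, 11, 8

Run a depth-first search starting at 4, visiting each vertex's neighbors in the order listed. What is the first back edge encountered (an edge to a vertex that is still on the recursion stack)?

13->11

DFS from 4 (visiting each vertex's neighbors in the order listed); mark gray on enter, black on exit:
4 gray
  11 gray
    1 gray
      6 gray
        13 gray
          12 gray
          12 black
          13→11: 11 is gray → back edge
First back edge: 13 → 11.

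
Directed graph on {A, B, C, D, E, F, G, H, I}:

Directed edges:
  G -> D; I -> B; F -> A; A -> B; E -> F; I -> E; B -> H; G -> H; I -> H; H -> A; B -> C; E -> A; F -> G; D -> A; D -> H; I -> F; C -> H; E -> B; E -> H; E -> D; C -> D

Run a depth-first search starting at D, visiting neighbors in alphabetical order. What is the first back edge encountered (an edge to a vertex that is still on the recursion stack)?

C->D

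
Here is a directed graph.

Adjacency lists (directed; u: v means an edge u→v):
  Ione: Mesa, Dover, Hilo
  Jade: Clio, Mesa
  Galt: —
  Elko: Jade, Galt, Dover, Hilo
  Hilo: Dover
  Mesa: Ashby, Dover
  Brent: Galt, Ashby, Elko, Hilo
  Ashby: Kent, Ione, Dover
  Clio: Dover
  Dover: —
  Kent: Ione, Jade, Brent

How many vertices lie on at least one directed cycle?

7

A vertex is on a directed cycle iff it belongs to a strongly connected component of size ≥ 2 (or has a self-loop).
The vertices on cycles are {Elko, Ione, Jade, Kent, Mesa, Ashby, Brent} — 7 in total.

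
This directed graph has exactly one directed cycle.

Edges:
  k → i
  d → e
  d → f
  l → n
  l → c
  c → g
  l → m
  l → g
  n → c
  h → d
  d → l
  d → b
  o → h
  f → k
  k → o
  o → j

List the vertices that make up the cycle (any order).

d, f, h, k, o

DFS with gray/black marking from d:
d gray
  e gray
  e black
  b gray
  b black
  f gray
    k gray
      o gray
        h gray
          h→d: d is gray → back edge
Back edge closes the cycle d → f → k → o → h → d; its vertices are {d, f, h, k, o}.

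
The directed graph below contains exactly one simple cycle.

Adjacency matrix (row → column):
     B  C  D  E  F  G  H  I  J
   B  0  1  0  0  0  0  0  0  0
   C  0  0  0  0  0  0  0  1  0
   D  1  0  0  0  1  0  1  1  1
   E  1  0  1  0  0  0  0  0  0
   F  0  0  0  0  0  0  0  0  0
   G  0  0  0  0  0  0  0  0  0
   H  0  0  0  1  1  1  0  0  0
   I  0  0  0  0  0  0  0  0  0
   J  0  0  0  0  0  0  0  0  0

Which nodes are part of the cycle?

D, E, H

DFS with gray/black marking from E:
E gray
  D gray
    H gray
      F gray
      F black
      G gray
      G black
      H→E: E is gray → back edge
Back edge closes the cycle E → D → H → E; its vertices are {D, E, H}.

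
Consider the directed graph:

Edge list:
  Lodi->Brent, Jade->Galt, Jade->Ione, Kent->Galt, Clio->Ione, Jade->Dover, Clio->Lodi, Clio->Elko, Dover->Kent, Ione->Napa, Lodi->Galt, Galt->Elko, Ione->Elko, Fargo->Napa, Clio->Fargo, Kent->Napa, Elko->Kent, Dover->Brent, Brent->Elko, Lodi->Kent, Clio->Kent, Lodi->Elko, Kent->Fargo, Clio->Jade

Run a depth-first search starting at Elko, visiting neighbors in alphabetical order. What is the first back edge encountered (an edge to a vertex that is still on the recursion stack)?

DFS from Elko (visiting neighbors in alphabetical order); mark gray on enter, black on exit:
Elko gray
  Kent gray
    Fargo gray
      Napa gray
      Napa black
    Fargo black
    Galt gray
      Galt→Elko: Elko is gray → back edge
First back edge: Galt → Elko.

Galt→Elko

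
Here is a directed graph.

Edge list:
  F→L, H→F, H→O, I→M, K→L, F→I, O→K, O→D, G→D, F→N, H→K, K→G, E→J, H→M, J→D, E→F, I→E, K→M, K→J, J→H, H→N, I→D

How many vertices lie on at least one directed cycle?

7

A vertex is on a directed cycle iff it belongs to a strongly connected component of size ≥ 2 (or has a self-loop).
The vertices on cycles are {E, F, H, I, J, K, O} — 7 in total.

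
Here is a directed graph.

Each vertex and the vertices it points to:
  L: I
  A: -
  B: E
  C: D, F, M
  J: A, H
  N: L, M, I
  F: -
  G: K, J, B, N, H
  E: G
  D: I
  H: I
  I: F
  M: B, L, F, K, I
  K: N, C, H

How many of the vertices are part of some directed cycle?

7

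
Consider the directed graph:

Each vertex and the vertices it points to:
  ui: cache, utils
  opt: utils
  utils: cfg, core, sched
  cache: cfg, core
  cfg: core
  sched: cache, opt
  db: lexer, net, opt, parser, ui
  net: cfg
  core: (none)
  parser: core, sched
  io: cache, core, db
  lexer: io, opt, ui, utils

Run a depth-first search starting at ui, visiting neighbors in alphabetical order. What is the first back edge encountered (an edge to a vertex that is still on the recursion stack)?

DFS from ui (visiting neighbors in alphabetical order); mark gray on enter, black on exit:
ui gray
  cache gray
    cfg gray
      core gray
      core black
    cfg black
    cache→core: core black — skip
  cache black
  utils gray
    utils→cfg: cfg black — skip
    utils→core: core black — skip
    sched gray
      sched→cache: cache black — skip
      opt gray
        opt→utils: utils is gray → back edge
First back edge: opt → utils.

opt→utils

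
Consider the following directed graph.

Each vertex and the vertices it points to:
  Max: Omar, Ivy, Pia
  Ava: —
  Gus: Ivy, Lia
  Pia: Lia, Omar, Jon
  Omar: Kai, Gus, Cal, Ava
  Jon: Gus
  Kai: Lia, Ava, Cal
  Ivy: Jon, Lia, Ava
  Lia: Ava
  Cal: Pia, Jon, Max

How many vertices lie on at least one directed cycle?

A vertex is on a directed cycle iff it belongs to a strongly connected component of size ≥ 2 (or has a self-loop).
The vertices on cycles are {Cal, Gus, Ivy, Jon, Kai, Max, Pia, Omar} — 8 in total.

8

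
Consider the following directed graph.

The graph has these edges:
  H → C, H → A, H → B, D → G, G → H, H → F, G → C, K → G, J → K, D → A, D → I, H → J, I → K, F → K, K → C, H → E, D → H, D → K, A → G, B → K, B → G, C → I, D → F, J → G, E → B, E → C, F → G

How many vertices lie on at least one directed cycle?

A vertex is on a directed cycle iff it belongs to a strongly connected component of size ≥ 2 (or has a self-loop).
The vertices on cycles are {A, B, C, E, F, G, H, I, J, K} — 10 in total.

10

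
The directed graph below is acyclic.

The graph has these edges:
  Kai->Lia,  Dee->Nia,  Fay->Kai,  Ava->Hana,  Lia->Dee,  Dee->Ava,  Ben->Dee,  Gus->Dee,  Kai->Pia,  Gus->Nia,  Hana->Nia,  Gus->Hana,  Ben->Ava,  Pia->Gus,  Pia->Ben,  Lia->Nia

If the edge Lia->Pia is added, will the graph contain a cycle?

No

Adding Lia→Pia creates a cycle iff Pia can already reach Lia.
Explore from Pia: no path reaches Lia. The graph stays acyclic.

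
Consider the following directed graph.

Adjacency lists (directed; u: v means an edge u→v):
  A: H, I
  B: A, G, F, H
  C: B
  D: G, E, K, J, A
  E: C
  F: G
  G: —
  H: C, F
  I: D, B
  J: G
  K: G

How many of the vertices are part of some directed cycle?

A vertex is on a directed cycle iff it belongs to a strongly connected component of size ≥ 2 (or has a self-loop).
The vertices on cycles are {A, B, C, D, E, H, I} — 7 in total.

7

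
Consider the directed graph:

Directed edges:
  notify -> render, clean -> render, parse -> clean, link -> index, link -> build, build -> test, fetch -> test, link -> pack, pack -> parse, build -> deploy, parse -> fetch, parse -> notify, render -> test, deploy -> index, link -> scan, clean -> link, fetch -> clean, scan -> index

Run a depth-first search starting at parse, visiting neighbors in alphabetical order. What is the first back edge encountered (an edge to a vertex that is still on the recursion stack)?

pack→parse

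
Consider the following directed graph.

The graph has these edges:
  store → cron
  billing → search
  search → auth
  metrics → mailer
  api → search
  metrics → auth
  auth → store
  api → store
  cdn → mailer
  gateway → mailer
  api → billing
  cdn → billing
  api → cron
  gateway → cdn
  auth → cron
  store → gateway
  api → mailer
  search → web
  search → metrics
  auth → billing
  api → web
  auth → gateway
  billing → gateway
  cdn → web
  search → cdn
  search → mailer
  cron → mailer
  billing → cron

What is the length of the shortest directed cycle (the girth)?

3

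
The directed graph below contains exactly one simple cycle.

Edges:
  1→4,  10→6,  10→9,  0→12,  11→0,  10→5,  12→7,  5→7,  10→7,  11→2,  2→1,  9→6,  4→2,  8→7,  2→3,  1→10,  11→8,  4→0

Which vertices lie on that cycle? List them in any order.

1, 2, 4

DFS with gray/black marking from 2:
2 gray
  3 gray
  3 black
  1 gray
    4 gray
      0 gray
        12 gray
          7 gray
          7 black
        12 black
      0 black
      4→2: 2 is gray → back edge
Back edge closes the cycle 2 → 1 → 4 → 2; its vertices are {1, 2, 4}.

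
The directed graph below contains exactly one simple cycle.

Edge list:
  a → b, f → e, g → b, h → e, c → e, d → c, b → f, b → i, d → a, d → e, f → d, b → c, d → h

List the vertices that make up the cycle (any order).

DFS with gray/black marking from b:
b gray
  i gray
  i black
  c gray
    e gray
    e black
  c black
  f gray
    d gray
      d→c: c black — skip
      h gray
        h→e: e black — skip
      h black
      a gray
        a→b: b is gray → back edge
Back edge closes the cycle b → f → d → a → b; its vertices are {a, b, d, f}.

a, b, d, f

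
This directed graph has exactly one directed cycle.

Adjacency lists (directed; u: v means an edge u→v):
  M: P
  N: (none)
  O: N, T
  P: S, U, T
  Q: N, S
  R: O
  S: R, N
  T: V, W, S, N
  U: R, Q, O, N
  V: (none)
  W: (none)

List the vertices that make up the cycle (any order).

O, R, S, T

DFS with gray/black marking from T:
T gray
  V gray
  V black
  W gray
  W black
  S gray
    R gray
      O gray
        N gray
        N black
        O→T: T is gray → back edge
Back edge closes the cycle T → S → R → O → T; its vertices are {O, R, S, T}.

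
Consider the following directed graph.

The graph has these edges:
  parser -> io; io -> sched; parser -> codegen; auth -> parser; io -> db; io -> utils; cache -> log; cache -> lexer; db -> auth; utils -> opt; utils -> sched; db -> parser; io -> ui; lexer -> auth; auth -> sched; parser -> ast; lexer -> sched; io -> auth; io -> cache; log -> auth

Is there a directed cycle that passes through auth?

Yes

auth is on a cycle iff auth can reach itself via ≥1 edge.
auth → parser → io → auth — yes.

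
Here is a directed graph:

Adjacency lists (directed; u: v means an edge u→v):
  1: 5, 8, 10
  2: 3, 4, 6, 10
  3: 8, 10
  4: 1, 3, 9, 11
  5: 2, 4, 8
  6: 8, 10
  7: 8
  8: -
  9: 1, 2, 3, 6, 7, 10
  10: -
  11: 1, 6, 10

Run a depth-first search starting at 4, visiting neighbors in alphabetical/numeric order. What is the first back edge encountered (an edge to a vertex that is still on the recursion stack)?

2→4

DFS from 4 (visiting neighbors in alphabetical/numeric order); mark gray on enter, black on exit:
4 gray
  1 gray
    5 gray
      2 gray
        3 gray
          8 gray
          8 black
          10 gray
          10 black
        3 black
        2→4: 4 is gray → back edge
First back edge: 2 → 4.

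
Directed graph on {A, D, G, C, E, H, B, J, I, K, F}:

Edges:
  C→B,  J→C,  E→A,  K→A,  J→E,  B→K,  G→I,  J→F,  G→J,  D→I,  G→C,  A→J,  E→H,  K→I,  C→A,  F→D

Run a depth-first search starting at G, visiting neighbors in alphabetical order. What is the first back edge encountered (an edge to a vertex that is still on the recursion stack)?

DFS from G (visiting neighbors in alphabetical order); mark gray on enter, black on exit:
G gray
  C gray
    A gray
      J gray
        J→C: C is gray → back edge
First back edge: J → C.

J→C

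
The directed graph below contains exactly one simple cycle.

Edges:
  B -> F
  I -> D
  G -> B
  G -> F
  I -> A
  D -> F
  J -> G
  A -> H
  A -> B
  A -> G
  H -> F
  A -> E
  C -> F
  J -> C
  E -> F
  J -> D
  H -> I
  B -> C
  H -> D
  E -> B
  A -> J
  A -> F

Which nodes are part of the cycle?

A, H, I

DFS with gray/black marking from A:
A gray
  J gray
    D gray
      F gray
      F black
    D black
    G gray
      G→F: F black — skip
      B gray
        C gray
          C→F: F black — skip
        C black
        B→F: F black — skip
      B black
    G black
    J→C: C black — skip
  J black
  A→F: F black — skip
  E gray
    E→B: B black — skip
    E→F: F black — skip
  E black
  H gray
    H→F: F black — skip
    H→D: D black — skip
    I gray
      I→D: D black — skip
      I→A: A is gray → back edge
Back edge closes the cycle A → H → I → A; its vertices are {A, H, I}.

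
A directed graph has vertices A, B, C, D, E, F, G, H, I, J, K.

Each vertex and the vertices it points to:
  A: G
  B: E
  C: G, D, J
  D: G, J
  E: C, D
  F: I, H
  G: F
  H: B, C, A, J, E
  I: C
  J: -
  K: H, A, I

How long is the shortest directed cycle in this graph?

4

For each vertex v, BFS finds the shortest path from v back to v.
The shortest such closed walk is H → C → G → F → H, length 4.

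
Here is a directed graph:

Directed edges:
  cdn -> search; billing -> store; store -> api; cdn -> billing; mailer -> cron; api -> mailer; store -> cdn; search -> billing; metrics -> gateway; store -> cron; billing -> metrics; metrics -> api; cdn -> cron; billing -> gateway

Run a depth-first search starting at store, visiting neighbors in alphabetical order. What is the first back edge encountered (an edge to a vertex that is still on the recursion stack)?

billing→store

DFS from store (visiting neighbors in alphabetical order); mark gray on enter, black on exit:
store gray
  api gray
    mailer gray
      cron gray
      cron black
    mailer black
  api black
  cdn gray
    billing gray
      gateway gray
      gateway black
      metrics gray
        metrics→api: api black — skip
        metrics→gateway: gateway black — skip
      metrics black
      billing→store: store is gray → back edge
First back edge: billing → store.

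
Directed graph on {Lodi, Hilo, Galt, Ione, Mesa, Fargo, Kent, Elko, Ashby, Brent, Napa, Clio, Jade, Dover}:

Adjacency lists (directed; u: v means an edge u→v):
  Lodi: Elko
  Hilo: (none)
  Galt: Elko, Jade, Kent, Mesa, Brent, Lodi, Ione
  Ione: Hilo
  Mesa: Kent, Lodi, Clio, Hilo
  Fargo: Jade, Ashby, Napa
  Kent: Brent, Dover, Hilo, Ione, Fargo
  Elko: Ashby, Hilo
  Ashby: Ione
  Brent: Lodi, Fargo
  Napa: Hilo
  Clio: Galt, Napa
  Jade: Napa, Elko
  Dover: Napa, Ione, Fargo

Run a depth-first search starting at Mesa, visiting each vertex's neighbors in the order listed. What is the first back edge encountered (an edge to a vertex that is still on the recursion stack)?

DFS from Mesa (visiting each vertex's neighbors in the order listed); mark gray on enter, black on exit:
Mesa gray
  Kent gray
    Brent gray
      Lodi gray
        Elko gray
          Ashby gray
            Ione gray
              Hilo gray
              Hilo black
            Ione black
          Ashby black
          Elko→Hilo: Hilo black — skip
        Elko black
      Lodi black
      Fargo gray
        Jade gray
          Napa gray
            Napa→Hilo: Hilo black — skip
          Napa black
          Jade→Elko: Elko black — skip
        Jade black
        Fargo→Ashby: Ashby black — skip
        Fargo→Napa: Napa black — skip
      Fargo black
    Brent black
    Dover gray
      Dover→Napa: Napa black — skip
      Dover→Ione: Ione black — skip
      Dover→Fargo: Fargo black — skip
    Dover black
    Kent→Hilo: Hilo black — skip
    Kent→Ione: Ione black — skip
    Kent→Fargo: Fargo black — skip
  Kent black
  Mesa→Lodi: Lodi black — skip
  Clio gray
    Galt gray
      Galt→Elko: Elko black — skip
      Galt→Jade: Jade black — skip
      Galt→Kent: Kent black — skip
      Galt→Mesa: Mesa is gray → back edge
First back edge: Galt → Mesa.

Galt→Mesa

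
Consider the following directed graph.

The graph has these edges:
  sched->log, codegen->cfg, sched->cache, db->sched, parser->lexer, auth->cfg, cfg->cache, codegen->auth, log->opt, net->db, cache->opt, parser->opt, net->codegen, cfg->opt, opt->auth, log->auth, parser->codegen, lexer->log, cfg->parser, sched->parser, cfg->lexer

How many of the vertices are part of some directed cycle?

8

A vertex is on a directed cycle iff it belongs to a strongly connected component of size ≥ 2 (or has a self-loop).
The vertices on cycles are {cfg, log, opt, auth, cache, lexer, parser, codegen} — 8 in total.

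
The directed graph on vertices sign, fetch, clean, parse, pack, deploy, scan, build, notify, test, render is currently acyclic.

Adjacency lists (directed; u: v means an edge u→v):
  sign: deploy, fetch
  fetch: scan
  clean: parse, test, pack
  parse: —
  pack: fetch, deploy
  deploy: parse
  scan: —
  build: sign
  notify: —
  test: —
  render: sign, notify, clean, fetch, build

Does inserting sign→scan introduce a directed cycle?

No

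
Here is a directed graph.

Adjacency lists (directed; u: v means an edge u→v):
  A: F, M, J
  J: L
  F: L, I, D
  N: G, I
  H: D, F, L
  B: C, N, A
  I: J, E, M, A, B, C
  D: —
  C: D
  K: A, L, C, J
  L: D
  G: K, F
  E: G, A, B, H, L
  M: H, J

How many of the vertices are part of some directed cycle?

10

A vertex is on a directed cycle iff it belongs to a strongly connected component of size ≥ 2 (or has a self-loop).
The vertices on cycles are {A, B, E, F, G, H, I, K, M, N} — 10 in total.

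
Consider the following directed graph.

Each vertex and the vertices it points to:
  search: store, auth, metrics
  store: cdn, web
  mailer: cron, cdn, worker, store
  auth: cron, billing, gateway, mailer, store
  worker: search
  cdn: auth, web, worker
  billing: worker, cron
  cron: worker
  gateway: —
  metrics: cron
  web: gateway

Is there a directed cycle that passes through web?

web lies on a cycle iff there is a path from web back to itself.
Exploring from web, it never reaches itself; equivalently, its strongly connected component is a singleton.

No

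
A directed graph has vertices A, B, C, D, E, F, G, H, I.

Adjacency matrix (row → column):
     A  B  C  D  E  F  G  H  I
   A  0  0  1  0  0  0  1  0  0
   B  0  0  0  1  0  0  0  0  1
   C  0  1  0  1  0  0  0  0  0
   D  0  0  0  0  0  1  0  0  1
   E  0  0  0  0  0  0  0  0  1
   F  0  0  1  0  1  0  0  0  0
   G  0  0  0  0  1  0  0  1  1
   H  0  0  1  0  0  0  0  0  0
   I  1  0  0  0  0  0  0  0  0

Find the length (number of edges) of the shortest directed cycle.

3

For each vertex v, BFS finds the shortest path from v back to v.
The shortest such closed walk is A → G → I → A, length 3.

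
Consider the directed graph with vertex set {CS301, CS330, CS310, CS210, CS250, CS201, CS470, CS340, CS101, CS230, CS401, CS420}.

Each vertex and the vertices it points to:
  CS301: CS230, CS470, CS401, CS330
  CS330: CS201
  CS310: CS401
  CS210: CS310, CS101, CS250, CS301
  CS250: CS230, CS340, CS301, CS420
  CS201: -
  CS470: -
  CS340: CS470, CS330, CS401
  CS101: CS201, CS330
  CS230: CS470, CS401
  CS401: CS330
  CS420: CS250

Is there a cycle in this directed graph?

Yes

DFS with white/gray/black marking, starting from CS230:
CS230 gray
  CS470 gray
  CS470 black
  CS401 gray
    CS330 gray
      CS201 gray
      CS201 black
    CS330 black
  CS401 black
CS230 black
CS301 gray
  CS301→CS230: CS230 black — skip
  CS301→CS470: CS470 black — skip
  CS301→CS401: CS401 black — skip
  CS301→CS330: CS330 black — skip
CS301 black
CS310 gray
  CS310→CS401: CS401 black — skip
CS310 black
CS210 gray
  CS210→CS310: CS310 black — skip
  CS101 gray
    CS101→CS201: CS201 black — skip
    CS101→CS330: CS330 black — skip
  CS101 black
  CS250 gray
    CS250→CS230: CS230 black — skip
    CS340 gray
      CS340→CS470: CS470 black — skip
      CS340→CS330: CS330 black — skip
      CS340→CS401: CS401 black — skip
    CS340 black
    CS250→CS301: CS301 black — skip
    CS420 gray
      CS420→CS250: CS250 is gray → back edge
Back edge found, so a cycle exists: CS250 → CS420 → CS250.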